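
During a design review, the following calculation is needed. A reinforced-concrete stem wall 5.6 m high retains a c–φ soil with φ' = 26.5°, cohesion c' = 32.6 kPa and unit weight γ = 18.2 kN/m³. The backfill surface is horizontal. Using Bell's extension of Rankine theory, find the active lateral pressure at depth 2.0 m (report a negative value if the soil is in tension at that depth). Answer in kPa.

K_a = (1 − sin φ)/(1 + sin φ) = 0.3829.
σ_a = K_a γ z − 2c√K_a = 0.3829×18.2×2.0 − 2×32.6×0.6188 = -26.41 kPa.

-26.4 kPa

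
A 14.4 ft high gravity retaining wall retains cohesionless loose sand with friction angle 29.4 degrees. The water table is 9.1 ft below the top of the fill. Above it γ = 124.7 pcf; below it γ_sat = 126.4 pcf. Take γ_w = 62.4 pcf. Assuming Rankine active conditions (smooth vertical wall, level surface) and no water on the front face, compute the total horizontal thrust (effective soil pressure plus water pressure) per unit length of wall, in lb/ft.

5000 lb/ft

K_a = tan²(45° − φ/2) = 0.3415.
γ' = 126.4 − 62.4 = 64.00 pcf. Depth below WT = 5.3 ft.
σ'_h at WT = K_a γ d_w = 387.5 psf; at base = 387.5 + K_a γ' × 5.3 = 503.3 psf.
P₁ (0–9.1 ft) = ½×387.5×9.1 = 1763. P₂ (9.1–14.4 ft) = ½(387.5+503.3)×5.3 = 2361.
P_w = ½ γ_w h₂² = 0.5×62.4×5.3² = 876.4. Total = 1763+2361+876.4 = 5000 lb/ft.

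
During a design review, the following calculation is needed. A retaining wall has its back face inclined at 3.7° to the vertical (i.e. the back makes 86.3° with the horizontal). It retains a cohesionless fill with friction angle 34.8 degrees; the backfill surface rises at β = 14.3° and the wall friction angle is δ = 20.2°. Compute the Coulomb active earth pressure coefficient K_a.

0.329

K_a = sin²(α+φ) / [sin²α · sin(α−δ) · (1 + √{sin(φ+δ)sin(φ−β) / (sin(α−δ)sin(α+β))})²].
With α = 86.3°, φ = 34.8°, δ = 20.2°, β = 14.3°: K_a = 0.3288.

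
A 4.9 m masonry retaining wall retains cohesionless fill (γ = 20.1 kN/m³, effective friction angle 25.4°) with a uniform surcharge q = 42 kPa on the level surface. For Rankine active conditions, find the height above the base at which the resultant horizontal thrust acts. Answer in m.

2.01 m

K_a = 0.3996.
Triangular part P₁ = ½K_aγH² = 96.43 at H/3 = 1.633 m; rectangular part P₂ = K_a q H = 82.25 at H/2 = 2.450 m.
ȳ = (P₁·1.633 + P₂·2.450)/(P₁+P₂) = 2.009 m.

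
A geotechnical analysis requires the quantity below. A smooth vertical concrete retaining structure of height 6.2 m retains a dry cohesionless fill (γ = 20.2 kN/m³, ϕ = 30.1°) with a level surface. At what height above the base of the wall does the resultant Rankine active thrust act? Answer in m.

2.07 m

K_a = 0.3320.
The pressure distribution is triangular, so the resultant acts at H/3 above the base = 6.2/3 = 2.067 m.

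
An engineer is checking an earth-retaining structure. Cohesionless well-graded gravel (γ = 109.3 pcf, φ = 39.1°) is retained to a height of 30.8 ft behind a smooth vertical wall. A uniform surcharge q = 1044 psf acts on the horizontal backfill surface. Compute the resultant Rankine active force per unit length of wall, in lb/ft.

19000 lb/ft

K_a = tan²(45° − φ/2) = 0.2265.
Soil triangle: ½ K_a γ H² = 0.5×0.2265×109.3×30.8² = 11740 lb/ft.
Surcharge rectangle: K_a q H = 0.2265×1044×30.8 = 7283 lb/ft.
Total = 11740 + 7283 = 19020 lb/ft.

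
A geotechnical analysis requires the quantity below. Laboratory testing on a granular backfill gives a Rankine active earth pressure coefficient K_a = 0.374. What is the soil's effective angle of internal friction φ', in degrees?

27.1°

K_a = tan²(45° − φ/2) ⇒ 45° − φ/2 = arctan(√0.374) = 31.45°.
φ = 2(45° − 31.45°) = 27.10°.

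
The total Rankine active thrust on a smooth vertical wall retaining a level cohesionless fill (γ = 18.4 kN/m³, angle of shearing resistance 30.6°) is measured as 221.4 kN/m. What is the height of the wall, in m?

8.60 m

K_a = 0.3253. P_a = ½ K_a γ H² ⇒ H = √(2P_a/(K_a γ)).
H = √(2×221.4/(0.3253×18.4)) = 8.600 m.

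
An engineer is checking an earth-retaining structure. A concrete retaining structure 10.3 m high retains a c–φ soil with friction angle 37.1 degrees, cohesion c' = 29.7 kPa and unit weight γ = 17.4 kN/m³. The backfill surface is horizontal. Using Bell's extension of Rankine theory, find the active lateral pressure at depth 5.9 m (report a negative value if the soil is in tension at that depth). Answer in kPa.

K_a = (1 − sin φ)/(1 + sin φ) = 0.2475.
σ_a = K_a γ z − 2c√K_a = 0.2475×17.4×5.9 − 2×29.7×0.4975 = -4.143 kPa.

-4.14 kPa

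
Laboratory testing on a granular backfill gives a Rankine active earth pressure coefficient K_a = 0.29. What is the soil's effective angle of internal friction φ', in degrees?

K_a = tan²(45° − φ/2) ⇒ 45° − φ/2 = arctan(√0.29) = 28.30°.
φ = 2(45° − 28.30°) = 33.39°.

33.4°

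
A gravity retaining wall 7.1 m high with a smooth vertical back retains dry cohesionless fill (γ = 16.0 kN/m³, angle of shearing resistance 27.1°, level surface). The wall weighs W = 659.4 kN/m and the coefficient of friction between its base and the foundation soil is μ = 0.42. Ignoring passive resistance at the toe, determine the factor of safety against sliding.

1.84

K_a = tan²(45° − 27.1°/2) = 0.3741.
P_a = ½K_aγH² = 0.5×0.3741×16.0×7.1² = 150.8 kN/m, acting at H/3 = 2.367 m above the base.
FS_sliding = μW / P_a = 0.42×659.4 / 150.8 = 1.836.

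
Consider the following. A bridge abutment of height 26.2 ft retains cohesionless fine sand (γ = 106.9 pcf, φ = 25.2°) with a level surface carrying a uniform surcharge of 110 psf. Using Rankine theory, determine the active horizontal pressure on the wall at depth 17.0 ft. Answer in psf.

K_a = (1 − sin φ)/(1 + sin φ) = 0.4027.
σ_v = γz + q = 106.9 × 17.0 + 110 = 1927 psf.
σ_h = K_a σ_v = 0.4027 × 1927 = 776.2 psf.

776 psf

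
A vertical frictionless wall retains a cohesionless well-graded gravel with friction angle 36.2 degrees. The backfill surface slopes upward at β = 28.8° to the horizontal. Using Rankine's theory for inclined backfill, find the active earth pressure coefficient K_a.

0.385

K_a = cos β · (cos β − √(cos²β − cos²φ)) / (cos β + √(cos²β − cos²φ)).
cos β = 0.8763, cos φ = 0.8070, √(cos²β − cos²φ) = 0.3417.
K_a = 0.8763 × (0.8763 − 0.3417)/(0.8763 + 0.3417) = 0.3847.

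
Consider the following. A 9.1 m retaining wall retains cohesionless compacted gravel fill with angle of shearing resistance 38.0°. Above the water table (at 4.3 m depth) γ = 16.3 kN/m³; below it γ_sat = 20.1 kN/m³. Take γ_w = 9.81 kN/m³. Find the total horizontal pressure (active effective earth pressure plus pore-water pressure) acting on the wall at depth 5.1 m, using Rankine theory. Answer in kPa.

K_a = (1 − sin φ)/(1 + sin φ) = 0.2379.
γ' = 20.1 − 9.81 = 10.29 kN/m³.
Effective vertical stress at 5.1 m: σ'_v = 16.3×4.3 + 10.29×0.800 = 78.32 kPa.
σ'_h = K_a σ'_v = 0.2379 × 78.32 = 18.63 kPa; u = γ_w × 0.800 = 7.848 kPa.
Total σ_h = 18.63 + 7.848 = 26.48 kPa.

26.5 kPa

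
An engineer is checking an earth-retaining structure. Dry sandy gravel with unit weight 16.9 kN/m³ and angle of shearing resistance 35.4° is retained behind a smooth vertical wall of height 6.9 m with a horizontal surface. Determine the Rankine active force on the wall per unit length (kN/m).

K_a = tan²(45° − φ/2) = 0.2664.
P_a = ½ K_a γ H² = 0.5 × 0.2664 × 16.9 × 6.9² = 107.2 kN/m.

107 kN/m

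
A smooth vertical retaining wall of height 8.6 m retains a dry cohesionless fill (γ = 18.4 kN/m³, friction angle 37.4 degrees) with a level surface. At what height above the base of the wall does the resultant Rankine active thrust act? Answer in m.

K_a = 0.2443.
The pressure distribution is triangular, so the resultant acts at H/3 above the base = 8.6/3 = 2.867 m.

2.87 m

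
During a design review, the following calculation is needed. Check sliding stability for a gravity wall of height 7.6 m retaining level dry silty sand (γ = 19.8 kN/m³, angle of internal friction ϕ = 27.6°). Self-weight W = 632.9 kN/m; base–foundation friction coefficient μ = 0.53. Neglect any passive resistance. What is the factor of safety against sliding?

K_a = tan²(45° − 27.6°/2) = 0.3668.
P_a = ½K_aγH² = 0.5×0.3668×19.8×7.6² = 209.7 kN/m, acting at H/3 = 2.533 m above the base.
FS_sliding = μW / P_a = 0.53×632.9 / 209.7 = 1.599.

1.60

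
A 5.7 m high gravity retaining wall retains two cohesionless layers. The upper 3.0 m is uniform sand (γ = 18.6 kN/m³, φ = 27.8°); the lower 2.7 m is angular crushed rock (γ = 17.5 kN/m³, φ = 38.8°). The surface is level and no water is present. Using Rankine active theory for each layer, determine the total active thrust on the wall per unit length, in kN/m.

K_a1 = tan²(45°−27.8°/2) = 0.3639; K_a2 = tan²(45°−38.8°/2) = 0.2296.
Layer 1: σ at base = K_a1 γ₁ h₁ = 20.31 kPa; P₁ = ½×20.31×3.0 = 30.46.
Layer 2: σ_v at top = γ₁h₁ = 55.80; σ_h top = K_a2×55.80 = 12.81; σ_h base = K_a2×(55.80+17.5×2.7) = 23.66.
P₂ = ½(12.81+23.66)×2.7 = 49.23. Total P_a = 30.46+49.23 = 79.69 kN/m.

79.7 kN/m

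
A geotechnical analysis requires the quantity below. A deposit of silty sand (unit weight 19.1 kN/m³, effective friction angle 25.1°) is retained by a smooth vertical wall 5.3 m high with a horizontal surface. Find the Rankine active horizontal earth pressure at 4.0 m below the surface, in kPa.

30.9 kPa

K_a = (1 − sin φ)/(1 + sin φ) = 0.4043.
σ_h = K_a γ z = 0.4043 × 19.1 × 4.0 = 30.89 kPa.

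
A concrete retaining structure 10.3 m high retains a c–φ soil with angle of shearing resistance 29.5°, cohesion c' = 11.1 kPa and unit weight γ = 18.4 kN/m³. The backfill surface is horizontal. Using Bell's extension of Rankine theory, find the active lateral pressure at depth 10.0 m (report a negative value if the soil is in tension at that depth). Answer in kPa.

49.6 kPa

K_a = (1 − sin φ)/(1 + sin φ) = 0.3401.
σ_a = K_a γ z − 2c√K_a = 0.3401×18.4×10.0 − 2×11.1×0.5832 = 49.63 kPa.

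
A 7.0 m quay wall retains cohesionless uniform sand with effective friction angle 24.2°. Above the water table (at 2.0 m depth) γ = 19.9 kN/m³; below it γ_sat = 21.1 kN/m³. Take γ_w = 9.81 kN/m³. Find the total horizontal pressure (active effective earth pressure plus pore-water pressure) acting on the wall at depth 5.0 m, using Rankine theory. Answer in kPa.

60.3 kPa

K_a = (1 − sin φ)/(1 + sin φ) = 0.4185.
γ' = 21.1 − 9.81 = 11.29 kN/m³.
Effective vertical stress at 5.0 m: σ'_v = 19.9×2.0 + 11.29×3.00 = 73.67 kPa.
σ'_h = K_a σ'_v = 0.4185 × 73.67 = 30.83 kPa; u = γ_w × 3.00 = 29.43 kPa.
Total σ_h = 30.83 + 29.43 = 60.26 kPa.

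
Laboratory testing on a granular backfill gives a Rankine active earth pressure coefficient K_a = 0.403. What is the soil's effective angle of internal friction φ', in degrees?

K_a = tan²(45° − φ/2) ⇒ 45° − φ/2 = arctan(√0.403) = 32.41°.
φ = 2(45° − 32.41°) = 25.18°.

25.2°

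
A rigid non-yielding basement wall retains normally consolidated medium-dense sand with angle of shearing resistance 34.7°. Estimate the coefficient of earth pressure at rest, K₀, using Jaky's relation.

0.431

K₀ = 1 − sin φ' = 1 − sin 34.7° = 0.4307.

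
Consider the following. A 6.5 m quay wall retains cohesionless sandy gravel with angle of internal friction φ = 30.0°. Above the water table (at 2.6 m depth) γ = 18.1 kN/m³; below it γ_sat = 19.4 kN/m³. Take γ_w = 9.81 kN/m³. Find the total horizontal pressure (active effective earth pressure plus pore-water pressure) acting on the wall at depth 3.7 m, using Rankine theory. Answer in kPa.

K_a = (1 − sin φ)/(1 + sin φ) = 0.3333.
γ' = 19.4 − 9.81 = 9.590 kN/m³.
Effective vertical stress at 3.7 m: σ'_v = 18.1×2.6 + 9.590×1.10 = 57.61 kPa.
σ'_h = K_a σ'_v = 0.3333 × 57.61 = 19.20 kPa; u = γ_w × 1.10 = 10.79 kPa.
Total σ_h = 19.20 + 10.79 = 29.99 kPa.

30.0 kPa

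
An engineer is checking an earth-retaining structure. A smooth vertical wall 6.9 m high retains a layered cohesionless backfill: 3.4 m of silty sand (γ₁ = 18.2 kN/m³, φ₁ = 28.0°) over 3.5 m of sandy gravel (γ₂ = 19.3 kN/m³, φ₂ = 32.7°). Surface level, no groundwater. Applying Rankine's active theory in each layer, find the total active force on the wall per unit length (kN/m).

138 kN/m

K_a1 = tan²(45°−28.0°/2) = 0.3610; K_a2 = tan²(45°−32.7°/2) = 0.2985.
Layer 1: σ at base = K_a1 γ₁ h₁ = 22.34 kPa; P₁ = ½×22.34×3.4 = 37.98.
Layer 2: σ_v at top = γ₁h₁ = 61.88; σ_h top = K_a2×61.88 = 18.47; σ_h base = K_a2×(61.88+19.3×3.5) = 38.63.
P₂ = ½(18.47+38.63)×3.5 = 99.94. Total P_a = 37.98+99.94 = 137.9 kN/m.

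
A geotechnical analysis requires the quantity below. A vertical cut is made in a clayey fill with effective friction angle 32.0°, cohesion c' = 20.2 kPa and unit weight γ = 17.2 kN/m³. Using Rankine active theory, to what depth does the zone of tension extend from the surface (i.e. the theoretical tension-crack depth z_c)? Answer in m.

4.24 m

K_a = tan²(45° − 32.0°/2) = 0.3073; √K_a = 0.5543.
The active pressure is zero where K_a γ z = 2c√K_a, so z_c = 2c/(γ√K_a) = 2×20.2/(17.2×0.5543) = 4.237 m.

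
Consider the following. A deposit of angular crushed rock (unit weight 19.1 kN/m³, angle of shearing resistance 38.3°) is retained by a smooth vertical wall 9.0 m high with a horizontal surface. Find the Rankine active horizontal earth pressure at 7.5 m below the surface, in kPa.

33.6 kPa

K_a = (1 − sin φ)/(1 + sin φ) = 0.2347.
σ_h = K_a γ z = 0.2347 × 19.1 × 7.5 = 33.63 kPa.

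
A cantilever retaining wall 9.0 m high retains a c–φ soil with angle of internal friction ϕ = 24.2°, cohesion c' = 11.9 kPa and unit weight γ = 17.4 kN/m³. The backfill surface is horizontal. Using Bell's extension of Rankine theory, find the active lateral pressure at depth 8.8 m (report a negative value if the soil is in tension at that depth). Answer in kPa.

K_a = (1 − sin φ)/(1 + sin φ) = 0.4185.
σ_a = K_a γ z − 2c√K_a = 0.4185×17.4×8.8 − 2×11.9×0.6469 = 48.69 kPa.

48.7 kPa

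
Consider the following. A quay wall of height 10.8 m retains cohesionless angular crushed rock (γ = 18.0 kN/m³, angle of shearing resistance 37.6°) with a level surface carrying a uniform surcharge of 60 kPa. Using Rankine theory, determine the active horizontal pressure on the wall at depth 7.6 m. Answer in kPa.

K_a = (1 − sin φ)/(1 + sin φ) = 0.2421.
σ_v = γz + q = 18.0 × 7.6 + 60 = 196.8 kPa.
σ_h = K_a σ_v = 0.2421 × 196.8 = 47.65 kPa.

47.7 kPa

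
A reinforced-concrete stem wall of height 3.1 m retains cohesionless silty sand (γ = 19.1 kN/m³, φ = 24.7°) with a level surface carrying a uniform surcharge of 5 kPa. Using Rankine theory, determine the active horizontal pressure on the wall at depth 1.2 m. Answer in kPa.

K_a = (1 − sin φ)/(1 + sin φ) = 0.4106.
σ_v = γz + q = 19.1 × 1.2 + 5 = 27.92 kPa.
σ_h = K_a σ_v = 0.4106 × 27.92 = 11.46 kPa.

11.5 kPa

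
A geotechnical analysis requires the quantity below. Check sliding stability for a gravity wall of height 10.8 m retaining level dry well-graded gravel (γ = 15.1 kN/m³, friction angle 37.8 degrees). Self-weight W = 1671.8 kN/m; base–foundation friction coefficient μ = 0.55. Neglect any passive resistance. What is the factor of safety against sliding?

K_a = tan²(45° − 37.8°/2) = 0.2400.
P_a = ½K_aγH² = 0.5×0.2400×15.1×10.8² = 211.3 kN/m, acting at H/3 = 3.600 m above the base.
FS_sliding = μW / P_a = 0.55×1671.8 / 211.3 = 4.351.

4.35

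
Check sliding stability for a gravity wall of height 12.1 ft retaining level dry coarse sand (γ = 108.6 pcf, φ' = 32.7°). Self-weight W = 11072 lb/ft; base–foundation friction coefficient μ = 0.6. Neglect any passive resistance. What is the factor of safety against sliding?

K_a = tan²(45° − 32.7°/2) = 0.2985.
P_a = ½K_aγH² = 0.5×0.2985×108.6×12.1² = 2373 lb/ft, acting at H/3 = 4.033 ft above the base.
FS_sliding = μW / P_a = 0.6×11072 / 2373 = 2.799.

2.80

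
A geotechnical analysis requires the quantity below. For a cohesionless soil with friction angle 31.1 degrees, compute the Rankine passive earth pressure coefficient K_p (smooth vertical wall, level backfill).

K_p = (1 + sin φ)/(1 − sin φ) = tan²(45° + 31.1°/2) = 3.137.

3.14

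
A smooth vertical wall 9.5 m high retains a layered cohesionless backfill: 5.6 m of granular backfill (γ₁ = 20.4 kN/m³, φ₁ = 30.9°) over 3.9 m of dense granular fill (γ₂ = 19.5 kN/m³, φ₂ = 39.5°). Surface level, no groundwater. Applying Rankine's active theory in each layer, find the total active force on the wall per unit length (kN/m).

K_a1 = tan²(45°−30.9°/2) = 0.3214; K_a2 = tan²(45°−39.5°/2) = 0.2224.
Layer 1: σ at base = K_a1 γ₁ h₁ = 36.72 kPa; P₁ = ½×36.72×5.6 = 102.8.
Layer 2: σ_v at top = γ₁h₁ = 114.2; σ_h top = K_a2×114.2 = 25.41; σ_h base = K_a2×(114.2+19.5×3.9) = 42.33.
P₂ = ½(25.41+42.33)×3.9 = 132.1. Total P_a = 102.8+132.1 = 234.9 kN/m.

235 kN/m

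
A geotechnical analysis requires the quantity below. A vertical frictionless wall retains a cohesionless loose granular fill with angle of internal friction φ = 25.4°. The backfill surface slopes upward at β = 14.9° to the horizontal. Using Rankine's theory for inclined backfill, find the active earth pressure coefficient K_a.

0.460

K_a = cos β · (cos β − √(cos²β − cos²φ)) / (cos β + √(cos²β − cos²φ)).
cos β = 0.9664, cos φ = 0.9033, √(cos²β − cos²φ) = 0.3433.
K_a = 0.9664 × (0.9664 − 0.3433)/(0.9664 + 0.3433) = 0.4597.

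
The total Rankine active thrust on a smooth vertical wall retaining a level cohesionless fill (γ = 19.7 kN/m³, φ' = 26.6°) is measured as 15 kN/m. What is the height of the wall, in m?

K_a = 0.3814. P_a = ½ K_a γ H² ⇒ H = √(2P_a/(K_a γ)).
H = √(2×15/(0.3814×19.7)) = 1.998 m.

2.00 m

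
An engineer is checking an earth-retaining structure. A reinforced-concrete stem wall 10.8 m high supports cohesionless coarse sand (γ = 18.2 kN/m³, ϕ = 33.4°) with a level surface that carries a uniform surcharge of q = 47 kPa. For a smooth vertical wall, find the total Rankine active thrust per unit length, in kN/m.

455 kN/m

K_a = tan²(45° − φ/2) = 0.2899.
Soil triangle: ½ K_a γ H² = 0.5×0.2899×18.2×10.8² = 307.7 kN/m.
Surcharge rectangle: K_a q H = 0.2899×47×10.8 = 147.2 kN/m.
Total = 307.7 + 147.2 = 454.9 kN/m.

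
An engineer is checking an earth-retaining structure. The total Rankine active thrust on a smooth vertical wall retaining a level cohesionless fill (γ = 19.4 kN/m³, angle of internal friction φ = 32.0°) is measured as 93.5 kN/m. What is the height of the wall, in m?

5.60 m

K_a = 0.3073. P_a = ½ K_a γ H² ⇒ H = √(2P_a/(K_a γ)).
H = √(2×93.5/(0.3073×19.4)) = 5.601 m.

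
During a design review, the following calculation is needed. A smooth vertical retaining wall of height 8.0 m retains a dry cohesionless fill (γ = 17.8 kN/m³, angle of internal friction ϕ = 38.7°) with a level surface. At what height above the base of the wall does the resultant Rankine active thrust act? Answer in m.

2.67 m

K_a = 0.2306.
The pressure distribution is triangular, so the resultant acts at H/3 above the base = 8.0/3 = 2.667 m.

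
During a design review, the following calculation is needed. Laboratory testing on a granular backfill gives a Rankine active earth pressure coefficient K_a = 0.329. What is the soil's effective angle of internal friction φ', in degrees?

30.3°

K_a = tan²(45° − φ/2) ⇒ 45° − φ/2 = arctan(√0.329) = 29.84°.
φ = 2(45° − 29.84°) = 30.32°.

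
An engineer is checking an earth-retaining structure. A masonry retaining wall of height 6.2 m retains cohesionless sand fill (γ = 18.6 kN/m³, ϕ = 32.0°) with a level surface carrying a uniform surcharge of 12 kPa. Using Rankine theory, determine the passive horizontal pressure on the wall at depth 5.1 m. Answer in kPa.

348 kPa

K_p = (1 + sin φ)/(1 − sin φ) = 3.255.
σ_v = γz + q = 18.6 × 5.1 + 12 = 106.9 kPa.
σ_h = K_p σ_v = 3.255 × 106.9 = 347.8 kPa.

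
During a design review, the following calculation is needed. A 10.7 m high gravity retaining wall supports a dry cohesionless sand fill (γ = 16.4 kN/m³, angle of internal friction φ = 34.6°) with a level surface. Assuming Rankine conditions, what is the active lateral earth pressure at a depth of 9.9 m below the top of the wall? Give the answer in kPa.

K_a = (1 − sin φ)/(1 + sin φ) = 0.2756.
σ_h = K_a γ z = 0.2756 × 16.4 × 9.9 = 44.75 kPa.

44.8 kPa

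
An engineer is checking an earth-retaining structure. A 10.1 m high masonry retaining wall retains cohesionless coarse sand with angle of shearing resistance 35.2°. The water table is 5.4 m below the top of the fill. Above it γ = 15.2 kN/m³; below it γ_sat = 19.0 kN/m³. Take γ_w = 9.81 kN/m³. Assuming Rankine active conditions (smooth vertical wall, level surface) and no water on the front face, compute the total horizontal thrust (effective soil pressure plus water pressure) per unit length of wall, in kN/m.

299 kN/m

K_a = tan²(45° − φ/2) = 0.2687.
γ' = 19.0 − 9.81 = 9.190 kN/m³. Depth below WT = 4.7 m.
σ'_h at WT = K_a γ d_w = 22.05 kPa; at base = 22.05 + K_a γ' × 4.7 = 33.66 kPa.
P₁ (0–5.4 m) = ½×22.05×5.4 = 59.55. P₂ (5.4–10.1 m) = ½(22.05+33.66)×4.7 = 130.9.
P_w = ½ γ_w h₂² = 0.5×9.81×4.7² = 108.4. Total = 59.55+130.9+108.4 = 298.8 kN/m.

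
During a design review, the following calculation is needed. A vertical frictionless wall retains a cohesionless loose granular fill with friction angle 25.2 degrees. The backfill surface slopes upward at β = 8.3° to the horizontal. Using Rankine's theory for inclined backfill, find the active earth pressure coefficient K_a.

K_a = cos β · (cos β − √(cos²β − cos²φ)) / (cos β + √(cos²β − cos²φ)).
cos β = 0.9895, cos φ = 0.9048, √(cos²β − cos²φ) = 0.4006.
K_a = 0.9895 × (0.9895 − 0.4006)/(0.9895 + 0.4006) = 0.4193.

0.419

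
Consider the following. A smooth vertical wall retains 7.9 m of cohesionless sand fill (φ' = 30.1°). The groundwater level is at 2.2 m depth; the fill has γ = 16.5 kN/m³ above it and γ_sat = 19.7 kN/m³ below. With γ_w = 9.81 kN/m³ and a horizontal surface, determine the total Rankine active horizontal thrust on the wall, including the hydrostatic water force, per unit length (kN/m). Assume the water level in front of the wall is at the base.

295 kN/m

K_a = tan²(45° − φ/2) = 0.3320.
γ' = 19.7 − 9.81 = 9.890 kN/m³. Depth below WT = 5.7 m.
σ'_h at WT = K_a γ d_w = 12.05 kPa; at base = 12.05 + K_a γ' × 5.7 = 30.77 kPa.
P₁ (0–2.2 m) = ½×12.05×2.2 = 13.26. P₂ (2.2–7.9 m) = ½(12.05+30.77)×5.7 = 122.0.
P_w = ½ γ_w h₂² = 0.5×9.81×5.7² = 159.4. Total = 13.26+122.0+159.4 = 294.7 kN/m.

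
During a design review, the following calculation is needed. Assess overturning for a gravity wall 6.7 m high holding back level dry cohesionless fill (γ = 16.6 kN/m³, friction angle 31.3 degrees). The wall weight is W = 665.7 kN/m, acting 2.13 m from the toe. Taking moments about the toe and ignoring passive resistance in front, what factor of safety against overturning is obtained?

K_a = tan²(45° − 31.3°/2) = 0.3162.
P_a = ½K_aγH² = 0.5×0.3162×16.6×6.7² = 117.8 kN/m, acting at H/3 = 2.233 m above the base.
Overturning moment M_o = P_a × H/3 = 117.8 × 2.233 = 263.1.
Resisting moment M_r = W × 2.13 = 665.7 × 2.13 = 1418.
FS_overturning = M_r/M_o = 1418/263.1 = 5.389.

5.39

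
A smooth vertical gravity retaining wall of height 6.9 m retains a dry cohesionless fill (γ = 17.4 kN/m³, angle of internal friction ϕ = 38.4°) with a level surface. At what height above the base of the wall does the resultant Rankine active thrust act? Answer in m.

K_a = 0.2337.
The pressure distribution is triangular, so the resultant acts at H/3 above the base = 6.9/3 = 2.300 m.

2.30 m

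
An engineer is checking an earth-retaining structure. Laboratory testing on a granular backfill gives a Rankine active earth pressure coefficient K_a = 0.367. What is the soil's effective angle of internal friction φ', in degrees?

27.6°

K_a = tan²(45° − φ/2) ⇒ 45° − φ/2 = arctan(√0.367) = 31.21°.
φ = 2(45° − 31.21°) = 27.58°.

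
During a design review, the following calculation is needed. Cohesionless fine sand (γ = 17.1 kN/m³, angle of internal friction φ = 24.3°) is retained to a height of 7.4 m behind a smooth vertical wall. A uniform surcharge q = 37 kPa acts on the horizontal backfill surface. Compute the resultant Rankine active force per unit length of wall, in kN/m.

K_a = tan²(45° − φ/2) = 0.4169.
Soil triangle: ½ K_a γ H² = 0.5×0.4169×17.1×7.4² = 195.2 kN/m.
Surcharge rectangle: K_a q H = 0.4169×37×7.4 = 114.2 kN/m.
Total = 195.2 + 114.2 = 309.4 kN/m.

309 kN/m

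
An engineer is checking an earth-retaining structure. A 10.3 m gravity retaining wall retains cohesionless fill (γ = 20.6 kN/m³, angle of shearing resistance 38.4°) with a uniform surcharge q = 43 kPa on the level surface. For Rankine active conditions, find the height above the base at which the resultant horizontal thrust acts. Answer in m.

3.93 m

K_a = 0.2337.
Triangular part P₁ = ½K_aγH² = 255.4 at H/3 = 3.433 m; rectangular part P₂ = K_a q H = 103.5 at H/2 = 5.150 m.
ȳ = (P₁·3.433 + P₂·5.150)/(P₁+P₂) = 3.928 m.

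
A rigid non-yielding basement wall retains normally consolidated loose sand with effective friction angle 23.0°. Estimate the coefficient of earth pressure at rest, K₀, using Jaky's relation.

0.609

K₀ = 1 − sin φ' = 1 − sin 23.0° = 0.6093.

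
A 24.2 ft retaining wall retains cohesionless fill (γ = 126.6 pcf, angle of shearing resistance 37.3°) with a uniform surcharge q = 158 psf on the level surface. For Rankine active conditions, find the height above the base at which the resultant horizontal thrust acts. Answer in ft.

K_a = 0.2453.
Triangular part P₁ = ½K_aγH² = 9095 at H/3 = 8.067 ft; rectangular part P₂ = K_a q H = 938.1 at H/2 = 12.10 ft.
ȳ = (P₁·8.067 + P₂·12.10)/(P₁+P₂) = 8.444 ft.

8.44 ft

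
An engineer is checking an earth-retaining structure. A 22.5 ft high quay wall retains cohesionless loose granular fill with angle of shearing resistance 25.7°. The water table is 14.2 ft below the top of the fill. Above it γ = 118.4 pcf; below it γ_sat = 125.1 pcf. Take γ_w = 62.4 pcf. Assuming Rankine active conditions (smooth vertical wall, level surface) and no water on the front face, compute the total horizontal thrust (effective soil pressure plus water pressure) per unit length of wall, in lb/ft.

K_a = tan²(45° − φ/2) = 0.3950.
γ' = 125.1 − 62.4 = 62.70 pcf. Depth below WT = 8.3 ft.
σ'_h at WT = K_a γ d_w = 664.2 psf; at base = 664.2 + K_a γ' × 8.3 = 869.7 psf.
P₁ (0–14.2 ft) = ½×664.2×14.2 = 4716. P₂ (14.2–22.5 ft) = ½(664.2+869.7)×8.3 = 6366.
P_w = ½ γ_w h₂² = 0.5×62.4×8.3² = 2149. Total = 4716+6366+2149 = 13230 lb/ft.

13200 lb/ft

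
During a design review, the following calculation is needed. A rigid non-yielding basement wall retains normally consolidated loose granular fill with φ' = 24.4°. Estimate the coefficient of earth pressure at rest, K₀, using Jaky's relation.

0.587

K₀ = 1 − sin φ' = 1 − sin 24.4° = 0.5869.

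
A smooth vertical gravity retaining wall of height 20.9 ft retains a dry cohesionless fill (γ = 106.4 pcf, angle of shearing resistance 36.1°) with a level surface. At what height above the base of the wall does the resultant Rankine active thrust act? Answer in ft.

6.97 ft

K_a = 0.2585.
The pressure distribution is triangular, so the resultant acts at H/3 above the base = 20.9/3 = 6.967 ft.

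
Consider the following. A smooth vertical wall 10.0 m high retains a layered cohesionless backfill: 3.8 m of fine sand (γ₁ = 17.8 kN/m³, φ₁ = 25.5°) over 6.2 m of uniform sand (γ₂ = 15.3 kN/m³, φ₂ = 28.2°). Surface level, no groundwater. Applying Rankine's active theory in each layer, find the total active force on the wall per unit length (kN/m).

307 kN/m

K_a1 = tan²(45°−25.5°/2) = 0.3981; K_a2 = tan²(45°−28.2°/2) = 0.3582.
Layer 1: σ at base = K_a1 γ₁ h₁ = 26.93 kPa; P₁ = ½×26.93×3.8 = 51.16.
Layer 2: σ_v at top = γ₁h₁ = 67.64; σ_h top = K_a2×67.64 = 24.23; σ_h base = K_a2×(67.64+15.3×6.2) = 58.21.
P₂ = ½(24.23+58.21)×6.2 = 255.5. Total P_a = 51.16+255.5 = 306.7 kN/m.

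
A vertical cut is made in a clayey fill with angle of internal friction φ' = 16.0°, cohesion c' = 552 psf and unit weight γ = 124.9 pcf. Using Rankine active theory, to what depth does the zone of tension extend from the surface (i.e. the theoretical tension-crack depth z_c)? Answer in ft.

11.7 ft

K_a = tan²(45° − 16.0°/2) = 0.5678; √K_a = 0.7536.
The active pressure is zero where K_a γ z = 2c√K_a, so z_c = 2c/(γ√K_a) = 2×552/(124.9×0.7536) = 11.73 ft.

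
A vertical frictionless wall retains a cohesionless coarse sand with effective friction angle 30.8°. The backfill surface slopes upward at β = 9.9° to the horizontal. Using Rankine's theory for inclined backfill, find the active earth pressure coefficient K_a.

0.338

K_a = cos β · (cos β − √(cos²β − cos²φ)) / (cos β + √(cos²β − cos²φ)).
cos β = 0.9851, cos φ = 0.8590, √(cos²β − cos²φ) = 0.4823.
K_a = 0.9851 × (0.9851 − 0.4823)/(0.9851 + 0.4823) = 0.3375.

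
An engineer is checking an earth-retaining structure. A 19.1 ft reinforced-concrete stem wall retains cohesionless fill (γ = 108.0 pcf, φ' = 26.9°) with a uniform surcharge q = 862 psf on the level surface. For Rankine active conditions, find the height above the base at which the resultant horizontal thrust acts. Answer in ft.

K_a = 0.3770.
Triangular part P₁ = ½K_aγH² = 7427 at H/3 = 6.367 ft; rectangular part P₂ = K_a q H = 6207 at H/2 = 9.550 ft.
ȳ = (P₁·6.367 + P₂·9.550)/(P₁+P₂) = 7.816 ft.

7.82 ft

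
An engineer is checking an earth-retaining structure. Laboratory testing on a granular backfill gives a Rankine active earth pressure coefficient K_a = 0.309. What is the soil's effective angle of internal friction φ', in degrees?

31.9°

K_a = tan²(45° − φ/2) ⇒ 45° − φ/2 = arctan(√0.309) = 29.07°.
φ = 2(45° − 29.07°) = 31.86°.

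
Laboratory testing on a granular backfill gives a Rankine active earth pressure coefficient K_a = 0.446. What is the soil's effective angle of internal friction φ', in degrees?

K_a = tan²(45° − φ/2) ⇒ 45° − φ/2 = arctan(√0.446) = 33.74°.
φ = 2(45° − 33.74°) = 22.53°.

22.5°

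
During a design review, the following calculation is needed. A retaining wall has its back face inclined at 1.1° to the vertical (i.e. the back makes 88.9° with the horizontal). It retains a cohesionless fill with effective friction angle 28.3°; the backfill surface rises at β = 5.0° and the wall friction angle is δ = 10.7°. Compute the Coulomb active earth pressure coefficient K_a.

0.357

K_a = sin²(α+φ) / [sin²α · sin(α−δ) · (1 + √{sin(φ+δ)sin(φ−β) / (sin(α−δ)sin(α+β))})²].
With α = 88.9°, φ = 28.3°, δ = 10.7°, β = 5.0°: K_a = 0.3570.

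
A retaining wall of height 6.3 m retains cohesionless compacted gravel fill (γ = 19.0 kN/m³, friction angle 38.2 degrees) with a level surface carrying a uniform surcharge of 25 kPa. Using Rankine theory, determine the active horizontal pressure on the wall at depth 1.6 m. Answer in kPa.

13.1 kPa

K_a = (1 − sin φ)/(1 + sin φ) = 0.2358.
σ_v = γz + q = 19.0 × 1.6 + 25 = 55.40 kPa.
σ_h = K_a σ_v = 0.2358 × 55.40 = 13.06 kPa.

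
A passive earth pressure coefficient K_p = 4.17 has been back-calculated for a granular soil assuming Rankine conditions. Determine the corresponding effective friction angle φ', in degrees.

37.8°

K_p = (1+sin φ)/(1−sin φ) ⇒ sin φ = (K_p − 1)/(K_p + 1) = 0.6132.
φ = arcsin(0.6132) = 37.82°.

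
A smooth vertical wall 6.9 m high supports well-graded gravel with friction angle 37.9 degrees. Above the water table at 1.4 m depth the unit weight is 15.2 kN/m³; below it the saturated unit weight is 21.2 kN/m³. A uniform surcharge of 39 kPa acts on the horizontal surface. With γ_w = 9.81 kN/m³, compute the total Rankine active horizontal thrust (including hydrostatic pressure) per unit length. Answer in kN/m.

285 kN/m

K_a = tan²(45° − φ/2) = 0.2389.
γ' = 21.2 − 9.81 = 11.39 kN/m³. h₂ = H − d_w = 5.5 m.
σ'_h: at surface K_a·q = 9.319; at WT K_a(q+γd_w) = 14.40; at base K_a(q+γd_w+γ'h₂) = 29.37 kPa.
P₁ = ½(9.319+14.40)×1.4 = 16.61; P₂ = ½(14.40+29.37)×5.5 = 120.4; P_w = ½γ_w h₂² = 148.4.
Total = 16.61+120.4+148.4 = 285.4 kN/m.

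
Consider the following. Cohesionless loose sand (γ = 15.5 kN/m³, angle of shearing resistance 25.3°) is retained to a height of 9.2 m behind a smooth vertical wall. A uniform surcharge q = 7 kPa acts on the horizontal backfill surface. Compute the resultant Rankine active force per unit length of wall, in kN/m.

289 kN/m

K_a = tan²(45° − φ/2) = 0.4012.
Soil triangle: ½ K_a γ H² = 0.5×0.4012×15.5×9.2² = 263.2 kN/m.
Surcharge rectangle: K_a q H = 0.4012×7×9.2 = 25.84 kN/m.
Total = 263.2 + 25.84 = 289.0 kN/m.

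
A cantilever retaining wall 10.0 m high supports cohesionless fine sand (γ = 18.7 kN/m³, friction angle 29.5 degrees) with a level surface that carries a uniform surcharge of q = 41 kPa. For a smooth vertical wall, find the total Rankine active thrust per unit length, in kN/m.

K_a = tan²(45° − φ/2) = 0.3401.
Soil triangle: ½ K_a γ H² = 0.5×0.3401×18.7×10.0² = 318.0 kN/m.
Surcharge rectangle: K_a q H = 0.3401×41×10.0 = 139.4 kN/m.
Total = 318.0 + 139.4 = 457.4 kN/m.

457 kN/m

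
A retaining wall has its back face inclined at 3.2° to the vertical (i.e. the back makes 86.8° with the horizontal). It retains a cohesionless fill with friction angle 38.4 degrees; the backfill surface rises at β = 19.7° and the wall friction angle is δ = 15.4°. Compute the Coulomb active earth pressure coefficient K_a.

0.300

K_a = sin²(α+φ) / [sin²α · sin(α−δ) · (1 + √{sin(φ+δ)sin(φ−β) / (sin(α−δ)sin(α+β))})²].
With α = 86.8°, φ = 38.4°, δ = 15.4°, β = 19.7°: K_a = 0.3005.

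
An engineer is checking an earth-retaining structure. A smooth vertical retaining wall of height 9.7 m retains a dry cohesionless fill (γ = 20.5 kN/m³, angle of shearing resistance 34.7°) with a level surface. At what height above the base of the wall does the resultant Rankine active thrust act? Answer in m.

K_a = 0.2745.
The pressure distribution is triangular, so the resultant acts at H/3 above the base = 9.7/3 = 3.233 m.

3.23 m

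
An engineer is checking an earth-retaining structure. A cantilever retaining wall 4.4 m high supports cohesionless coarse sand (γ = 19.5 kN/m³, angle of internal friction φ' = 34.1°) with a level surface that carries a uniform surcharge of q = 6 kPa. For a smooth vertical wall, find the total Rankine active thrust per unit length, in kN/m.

K_a = tan²(45° − φ/2) = 0.2815.
Soil triangle: ½ K_a γ H² = 0.5×0.2815×19.5×4.4² = 53.14 kN/m.
Surcharge rectangle: K_a q H = 0.2815×6×4.4 = 7.432 kN/m.
Total = 53.14 + 7.432 = 60.57 kN/m.

60.6 kN/m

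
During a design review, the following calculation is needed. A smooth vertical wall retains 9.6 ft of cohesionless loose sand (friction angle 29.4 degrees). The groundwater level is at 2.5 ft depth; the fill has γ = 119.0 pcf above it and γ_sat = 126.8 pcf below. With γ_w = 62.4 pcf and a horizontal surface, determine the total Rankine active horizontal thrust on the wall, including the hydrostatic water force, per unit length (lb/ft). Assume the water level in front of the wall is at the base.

2980 lb/ft

K_a = tan²(45° − φ/2) = 0.3415.
γ' = 126.8 − 62.4 = 64.40 pcf. Depth below WT = 7.1 ft.
σ'_h at WT = K_a γ d_w = 101.6 psf; at base = 101.6 + K_a γ' × 7.1 = 257.7 psf.
P₁ (0–2.5 ft) = ½×101.6×2.5 = 127.0. P₂ (2.5–9.6 ft) = ½(101.6+257.7)×7.1 = 1276.
P_w = ½ γ_w h₂² = 0.5×62.4×7.1² = 1573. Total = 127.0+1276+1573 = 2975 lb/ft.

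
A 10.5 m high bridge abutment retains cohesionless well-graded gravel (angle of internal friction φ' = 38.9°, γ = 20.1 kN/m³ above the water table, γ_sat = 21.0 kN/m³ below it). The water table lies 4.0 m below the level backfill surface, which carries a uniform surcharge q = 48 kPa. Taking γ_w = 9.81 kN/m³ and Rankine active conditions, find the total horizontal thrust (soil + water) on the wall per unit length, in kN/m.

K_a = tan²(45° − φ/2) = 0.2285.
γ' = 21.0 − 9.81 = 11.19 kN/m³. h₂ = H − d_w = 6.5 m.
σ'_h: at surface K_a·q = 10.97; at WT K_a(q+γd_w) = 29.34; at base K_a(q+γd_w+γ'h₂) = 45.97 kPa.
P₁ = ½(10.97+29.34)×4.0 = 80.63; P₂ = ½(29.34+45.97)×6.5 = 244.8; P_w = ½γ_w h₂² = 207.2.
Total = 80.63+244.8+207.2 = 532.6 kN/m.

533 kN/m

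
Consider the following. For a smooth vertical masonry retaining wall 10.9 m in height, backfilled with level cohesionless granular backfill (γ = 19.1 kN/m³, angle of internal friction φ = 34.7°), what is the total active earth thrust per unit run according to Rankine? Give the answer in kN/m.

K_a = tan²(45° − φ/2) = 0.2745.
P_a = ½ K_a γ H² = 0.5 × 0.2745 × 19.1 × 10.9² = 311.4 kN/m.

311 kN/m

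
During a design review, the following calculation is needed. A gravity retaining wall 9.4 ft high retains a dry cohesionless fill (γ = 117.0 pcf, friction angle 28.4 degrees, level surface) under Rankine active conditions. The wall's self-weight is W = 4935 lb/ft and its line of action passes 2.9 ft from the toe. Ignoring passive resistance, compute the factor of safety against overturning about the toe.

2.49

K_a = tan²(45° − 28.4°/2) = 0.3554.
P_a = ½K_aγH² = 0.5×0.3554×117.0×9.4² = 1837 lb/ft, acting at H/3 = 3.133 ft above the base.
Overturning moment M_o = P_a × H/3 = 1837 × 3.133 = 5756.
Resisting moment M_r = W × 2.9 = 4935 × 2.9 = 14310.
FS_overturning = M_r/M_o = 14310/5756 = 2.487.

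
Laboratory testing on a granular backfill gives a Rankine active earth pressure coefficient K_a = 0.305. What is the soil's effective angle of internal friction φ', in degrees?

32.2°

K_a = tan²(45° − φ/2) ⇒ 45° − φ/2 = arctan(√0.305) = 28.91°.
φ = 2(45° − 28.91°) = 32.18°.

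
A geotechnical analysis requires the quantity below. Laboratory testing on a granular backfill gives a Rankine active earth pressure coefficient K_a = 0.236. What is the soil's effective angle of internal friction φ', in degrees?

K_a = tan²(45° − φ/2) ⇒ 45° − φ/2 = arctan(√0.236) = 25.91°.
φ = 2(45° − 25.91°) = 38.18°.

38.2°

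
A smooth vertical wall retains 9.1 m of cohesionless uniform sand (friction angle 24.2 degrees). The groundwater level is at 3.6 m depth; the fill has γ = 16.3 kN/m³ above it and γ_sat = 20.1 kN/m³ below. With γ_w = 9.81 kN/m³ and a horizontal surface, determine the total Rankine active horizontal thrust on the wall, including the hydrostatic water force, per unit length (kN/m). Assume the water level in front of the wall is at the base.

K_a = tan²(45° − φ/2) = 0.4185.
γ' = 20.1 − 9.81 = 10.29 kN/m³. Depth below WT = 5.5 m.
σ'_h at WT = K_a γ d_w = 24.56 kPa; at base = 24.56 + K_a γ' × 5.5 = 48.24 kPa.
P₁ (0–3.6 m) = ½×24.56×3.6 = 44.21. P₂ (3.6–9.1 m) = ½(24.56+48.24)×5.5 = 200.2.
P_w = ½ γ_w h₂² = 0.5×9.81×5.5² = 148.4. Total = 44.21+200.2+148.4 = 392.8 kN/m.

393 kN/m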